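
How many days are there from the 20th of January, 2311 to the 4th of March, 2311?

43

January 2311: 31 − 20 = 11 days remain.
Then February 2311 (28): 28 days.
March 1–4, 2311: 4 days.
Total: 11 + 28 + 4 = 43 days.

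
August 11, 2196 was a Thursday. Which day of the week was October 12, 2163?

Wednesday

Count forward from the earlier date (October 12, 2163) to the later (August 11, 2196):
From October 12, 2163 to October 12, 2195: 32 years, of which 8 contain a Feb 29 — 24×365 + 8×366 = 11688 days.
October 2195: 31 − 12 = 19 days remain.
Then 9 full months totalling 274 days.
August 1–11, 2196: 11 days.
Residual: 304 days.
Total: 11992 days.
11992 mod 7 = 1, so 1 day before Thursday is Wednesday.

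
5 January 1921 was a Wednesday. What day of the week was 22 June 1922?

Thursday

Day-of-year of January 5, 1921: 5.
Day-of-year of June 22, 1922: 173.
1921 has 365 days, so 365 − 5 = 360 days remain in 1921.
Total: 360 + 173 = 533 days.
533 mod 7 = 1, so 1 day after Wednesday is Thursday.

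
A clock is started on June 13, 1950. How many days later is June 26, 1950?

13

Within June 1950: 26 − 13 = 13 days.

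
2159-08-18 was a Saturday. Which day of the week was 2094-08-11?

Count forward from the earlier date (August 11, 2094) to the later (August 18, 2159):
Day-of-year of August 11, 2094: 223.
Day-of-year of August 18, 2159: 230.
2094 has 365 days, so 365 − 223 = 142 days remain in 2094.
Full years 2095–2158: 49 common + 15 leap = 49×365 + 15×366 = 23375 days.
Total: 142 + 23375 + 230 = 23747 days.
23747 mod 7 = 3, so 3 days before Saturday is Wednesday.

Wednesday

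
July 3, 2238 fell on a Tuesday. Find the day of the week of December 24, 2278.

Tuesday

From July 3, 2238 to July 3, 2278: 40 years, of which 10 contain a Feb 29 — 30×365 + 10×366 = 14610 days.
July 2278: 31 − 3 = 28 days remain.
Then August (31), September (30), October (31), November (30): 31 + 30 + 31 + 30 = 122 days.
December 1–24, 2278: 24 days.
Residual: 174 days.
Total: 14784 days.
14784 is a multiple of 7, so December 24, 2278 falls on the same weekday: Tuesday.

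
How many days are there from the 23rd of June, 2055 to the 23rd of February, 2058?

Day-of-year of June 23, 2055: 174.
Day-of-year of February 23, 2058: 54.
2055 has 365 days, so 365 − 174 = 191 days remain in 2055.
Full years: 2056: 366; 2057: 365. Sum = 731.
Total: 191 + 731 + 54 = 976 days.

976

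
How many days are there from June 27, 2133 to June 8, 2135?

June 27, 2133 → June 27, 2134: 365 days.
June 2134: 30 − 27 = 3 days remain.
Then 11 full months totalling 335 days.
June 1–8, 2135: 8 days.
Residual: 346 days.
Total: 711 days.

711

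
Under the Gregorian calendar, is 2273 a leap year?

2273 is not a leap year.

No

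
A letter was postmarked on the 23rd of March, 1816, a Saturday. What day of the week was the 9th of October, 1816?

Wednesday

March 1816: 31 − 23 = 8 days remain.
Then April (30), May (31), June (30), July (31), August (31), September (30): 30 + 31 + 30 + 31 + 31 + 30 = 183 days.
October 1–9, 1816: 9 days.
Total: 8 + 183 + 9 = 200 days.
200 mod 7 = 4, so 4 days after Saturday is Wednesday.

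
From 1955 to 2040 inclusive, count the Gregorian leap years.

22

Years divisible by 4: 1956, 1960, …, 2040 — 22 in all.
2000 is divisible by 400, so still leap.
No century exceptions apply. Count: 22.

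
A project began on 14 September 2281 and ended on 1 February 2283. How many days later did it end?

505

Day-of-year of September 14, 2281: 257.
Day-of-year of February 1, 2283: 32.
2281 has 365 days, so 365 − 257 = 108 days remain in 2281.
Full years: 2282: 365. Sum = 365.
Total: 108 + 365 + 32 = 505 days.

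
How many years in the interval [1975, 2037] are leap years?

16

Years divisible by 4: 1976, 1980, …, 2036 — 16 in all.
2000 is divisible by 400, so still leap.
No century exceptions apply. Count: 16.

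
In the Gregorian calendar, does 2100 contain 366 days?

No

2100 is not a leap year (divisible by 100 but not 400).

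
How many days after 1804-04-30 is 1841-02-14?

13439

Day-of-year of April 30, 1804: 121.
Day-of-year of February 14, 1841: 45.
1804 has 366 days, so 366 − 121 = 245 days remain in 1804.
Full years 1805–1840: 27 common + 9 leap = 27×365 + 9×366 = 13149 days.
Total: 245 + 13149 + 45 = 13439 days.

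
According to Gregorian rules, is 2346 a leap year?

2346 is not a leap year.

No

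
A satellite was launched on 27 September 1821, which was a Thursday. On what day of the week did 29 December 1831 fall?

From September 27, 1821 to September 27, 1831: 10 years, of which 2 contain a Feb 29 — 8×365 + 2×366 = 3652 days.
September 1831: 30 − 27 = 3 days remain.
Then October (31), November (30): 31 + 30 = 61 days.
December 1–29, 1831: 29 days.
Residual: 93 days.
Total: 3745 days.
3745 is a multiple of 7, so 29 December 1831 falls on the same weekday: Thursday.

Thursday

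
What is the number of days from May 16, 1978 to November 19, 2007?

10779

From May 16, 1978 to May 16, 2007: 29 years, of which 7 contain a Feb 29 — 22×365 + 7×366 = 10592 days.
(2000 is a leap year (divisible by 400).)
May 2007: 31 − 16 = 15 days remain.
Then June (30), July (31), August (31), September (30), October (31): 30 + 31 + 31 + 30 + 31 = 153 days.
November 1–19, 2007: 19 days.
Residual: 187 days.
Total: 10779 days.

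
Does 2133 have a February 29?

No

2133 is not a leap year.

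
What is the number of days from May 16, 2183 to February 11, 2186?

Day-of-year of May 16, 2183: 136.
Day-of-year of February 11, 2186: 42.
2183 has 365 days, so 365 − 136 = 229 days remain in 2183.
Full years: 2184: 366; 2185: 365. Sum = 731.
Total: 229 + 731 + 42 = 1002 days.

1002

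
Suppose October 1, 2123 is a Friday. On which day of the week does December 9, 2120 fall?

Count forward from the earlier date (December 9, 2120) to the later (October 1, 2123):
December 9, 2120 → December 9, 2121: 365 days.
December 9, 2121 → December 9, 2122: 365 days.
December 2122: 31 − 9 = 22 days remain.
Then 9 full months totalling 273 days.
October 1, 2123: 1 day.
Residual: 296 days.
Total: 1026 days.
1026 mod 7 = 4, so 4 days before Friday is Monday.

Monday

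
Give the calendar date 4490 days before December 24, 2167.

September 8, 2155

Count 4490 days before December 24, 2167:
Day-of-year of September 8, 2155: 251.
Day-of-year of December 24, 2167: 358.
2155 has 365 days, so 365 − 251 = 114 days remain in 2155.
Full years 2156–2166: 8 common + 3 leap = 8×365 + 3×366 = 4018 days.
Total: 114 + 4018 + 358 = 4490 days.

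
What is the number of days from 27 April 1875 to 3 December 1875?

April 1875: 30 − 27 = 3 days remain.
Then May (31), June (30), July (31), August (31), September (30), October (31), November (30): 31 + 30 + 31 + 31 + 30 + 31 + 30 = 214 days.
December 1–3, 1875: 3 days.
Total: 3 + 214 + 3 = 220 days.

220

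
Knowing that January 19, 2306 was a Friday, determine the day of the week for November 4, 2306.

Sunday

January 2306: 31 − 19 = 12 days remain.
Then 9 full months totalling 273 days.
November 1–4, 2306: 4 days.
Total: 12 + 273 + 4 = 289 days.
289 mod 7 = 2, so 2 days after Friday is Sunday.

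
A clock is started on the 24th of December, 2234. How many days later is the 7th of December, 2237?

Day-of-year of December 24, 2234: 358.
Day-of-year of December 7, 2237: 341.
2234 has 365 days, so 365 − 358 = 7 days remain in 2234.
Full years: 2235: 365; 2236: 366. Sum = 731.
Total: 7 + 731 + 341 = 1079 days.

1079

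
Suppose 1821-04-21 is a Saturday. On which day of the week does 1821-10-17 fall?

Wednesday

April 1821: 30 − 21 = 9 days remain.
Then May (31), June (30), July (31), August (31), September (30): 31 + 30 + 31 + 31 + 30 = 153 days.
October 1–17, 1821: 17 days.
Total: 9 + 153 + 17 = 179 days.
179 mod 7 = 4, so 4 days after Saturday is Wednesday.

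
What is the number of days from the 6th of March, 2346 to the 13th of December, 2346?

March 2346: 31 − 6 = 25 days remain.
Then April (30), May (31), June (30), July (31), August (31), September (30), October (31), November (30): 30 + 31 + 30 + 31 + 31 + 30 + 31 + 30 = 244 days.
December 1–13, 2346: 13 days.
Total: 25 + 244 + 13 = 282 days.

282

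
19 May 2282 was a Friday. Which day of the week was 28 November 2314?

Saturday

Day-of-year of May 19, 2282: 139.
Day-of-year of November 28, 2314: 332.
2282 has 365 days, so 365 − 139 = 226 days remain in 2282.
Full years 2283–2313: 24 common + 7 leap = 24×365 + 7×366 = 11322 days.
Total: 226 + 11322 + 332 = 11880 days.
11880 mod 7 = 1, so 1 day after Friday is Saturday.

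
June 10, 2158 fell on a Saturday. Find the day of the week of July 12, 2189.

Sunday

From June 10, 2158 to June 10, 2189: 31 years, of which 8 contain a Feb 29 — 23×365 + 8×366 = 11323 days.
June 2189: 30 − 10 = 20 days remain.
July 1–12, 2189: 12 days.
Residual: 32 days.
Total: 11355 days.
11355 mod 7 = 1, so 1 day after Saturday is Sunday.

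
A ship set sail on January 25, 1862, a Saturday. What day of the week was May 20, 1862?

January 1862: 31 − 25 = 6 days remain.
Then February 1862 (28), March (31), April (30): 28 + 31 + 30 = 89 days.
May 1–20, 1862: 20 days.
Total: 6 + 89 + 20 = 115 days.
115 mod 7 = 3, so 3 days after Saturday is Tuesday.

Tuesday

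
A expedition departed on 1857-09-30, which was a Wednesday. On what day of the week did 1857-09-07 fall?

Count forward from the earlier date (September 7, 1857) to the later (September 30, 1857):
Within September 1857: 30 − 7 = 23 days.
23 mod 7 = 2, so 2 days before Wednesday is Monday.

Monday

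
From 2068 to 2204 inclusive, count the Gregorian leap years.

Years divisible by 4: 2068, 2072, …, 2204 — 35 in all.
Of these, 2100, 2200 are divisible by 100 but not 400, so not leap.
Leap years: 35 − 2 = 33.

33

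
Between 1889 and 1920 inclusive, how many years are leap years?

7

Years divisible by 4 in [1889, 1920]: 1892, 1896, 1900, 1904, 1908, 1912, 1916, 1920.
Of these, 1900 is divisible by 100 but not 400, so not leap.
Leap years: 8 − 1 = 7.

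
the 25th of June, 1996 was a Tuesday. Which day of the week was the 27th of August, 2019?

Day-of-year of June 25, 1996: 177.
Day-of-year of August 27, 2019: 239.
1996 has 366 days, so 366 − 177 = 189 days remain in 1996.
Full years 1997–2018: 17 common + 5 leap = 17×365 + 5×366 = 8035 days.
Total: 189 + 8035 + 239 = 8463 days.
8463 is a multiple of 7, so the 27th of August, 2019 falls on the same weekday: Tuesday.

Tuesday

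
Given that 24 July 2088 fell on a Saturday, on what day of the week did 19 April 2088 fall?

Monday

Count forward from the earlier date (April 19, 2088) to the later (July 24, 2088):
April 2088: 30 − 19 = 11 days remain.
Then May (31), June (30): 31 + 30 = 61 days.
July 1–24, 2088: 24 days.
Total: 11 + 61 + 24 = 96 days.
96 mod 7 = 5, so 5 days before Saturday is Monday.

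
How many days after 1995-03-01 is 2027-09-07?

11878

From March 1, 1995 to March 1, 2027: 32 years, of which 8 contain a Feb 29 — 24×365 + 8×366 = 11688 days.
(2000 is a leap year (divisible by 400).)
March 2027: 31 − 1 = 30 days remain.
Then April (30), May (31), June (30), July (31), August (31): 30 + 31 + 30 + 31 + 31 = 153 days.
September 1–7, 2027: 7 days.
Residual: 190 days.
Total: 11878 days.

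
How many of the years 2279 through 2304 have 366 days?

6

Years divisible by 4 in [2279, 2304]: 2280, 2284, 2288, 2292, 2296, 2300, 2304.
Of these, 2300 is divisible by 100 but not 400, so not leap.
Leap years: 7 − 1 = 6.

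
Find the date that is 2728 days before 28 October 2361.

10 May 2354

Count 2728 days before October 28, 2361:
Day-of-year of May 10, 2354: 130.
Day-of-year of October 28, 2361: 301.
2354 has 365 days, so 365 − 130 = 235 days remain in 2354.
Full years: 2355: 365; 2356: 366; 2357: 365; 2358: 365; 2359: 365; 2360: 366. Sum = 2192.
Total: 235 + 2192 + 301 = 2728 days.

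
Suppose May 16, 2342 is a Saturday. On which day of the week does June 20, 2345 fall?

Day-of-year of May 16, 2342: 136.
Day-of-year of June 20, 2345: 171.
2342 has 365 days, so 365 − 136 = 229 days remain in 2342.
Full years: 2343: 365; 2344: 366. Sum = 731.
Total: 229 + 731 + 171 = 1131 days.
1131 mod 7 = 4, so 4 days after Saturday is Wednesday.

Wednesday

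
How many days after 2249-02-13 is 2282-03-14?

12082

Day-of-year of February 13, 2249: 44.
Day-of-year of March 14, 2282: 73.
2249 has 365 days, so 365 − 44 = 321 days remain in 2249.
Full years 2250–2281: 24 common + 8 leap = 24×365 + 8×366 = 11688 days.
Total: 321 + 11688 + 73 = 12082 days.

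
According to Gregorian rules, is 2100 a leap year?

2100 is not a leap year (divisible by 100 but not 400).

No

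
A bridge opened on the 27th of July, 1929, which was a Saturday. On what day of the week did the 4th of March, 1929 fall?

Count forward from the earlier date (March 4, 1929) to the later (July 27, 1929):
March 1929: 31 − 4 = 27 days remain.
Then April (30), May (31), June (30): 30 + 31 + 30 = 91 days.
July 1–27, 1929: 27 days.
Total: 27 + 91 + 27 = 145 days.
145 mod 7 = 5, so 5 days before Saturday is Monday.

Monday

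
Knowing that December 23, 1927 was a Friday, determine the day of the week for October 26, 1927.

Wednesday

Count forward from the earlier date (October 26, 1927) to the later (December 23, 1927):
October 1927: 31 − 26 = 5 days remain.
Then November (30): 30 days.
December 1–23, 1927: 23 days.
Total: 5 + 30 + 23 = 58 days.
58 mod 7 = 2, so 2 days before Friday is Wednesday.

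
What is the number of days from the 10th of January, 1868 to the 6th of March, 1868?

January 1868: 31 − 10 = 21 days remain.
Then February 1868 (29): 29 days.
March 1–6, 1868: 6 days.
Total: 21 + 29 + 6 = 56 days.

56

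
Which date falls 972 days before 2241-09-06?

2239-01-08

Count 972 days before September 6, 2241:
Day-of-year of January 8, 2239: 8.
Day-of-year of September 6, 2241: 249.
2239 has 365 days, so 365 − 8 = 357 days remain in 2239.
Full years: 2240: 366. Sum = 366.
Total: 357 + 366 + 249 = 972 days.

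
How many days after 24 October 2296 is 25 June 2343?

Day-of-year of October 24, 2296: 298.
Day-of-year of June 25, 2343: 176.
2296 has 366 days, so 366 − 298 = 68 days remain in 2296.
Full years 2297–2342: 36 common + 10 leap = 36×365 + 10×366 = 16800 days.
Total: 68 + 16800 + 176 = 17044 days.

17044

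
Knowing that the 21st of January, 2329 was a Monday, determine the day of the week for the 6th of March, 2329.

January 2329: 31 − 21 = 10 days remain.
Then February 2329 (28): 28 days.
March 1–6, 2329: 6 days.
Total: 10 + 28 + 6 = 44 days.
44 mod 7 = 2, so 2 days after Monday is Wednesday.

Wednesday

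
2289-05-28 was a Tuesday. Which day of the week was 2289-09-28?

May 2289: 31 − 28 = 3 days remain.
Then June (30), July (31), August (31): 30 + 31 + 31 = 92 days.
September 1–28, 2289: 28 days.
Total: 3 + 92 + 28 = 123 days.
123 mod 7 = 4, so 4 days after Tuesday is Saturday.

Saturday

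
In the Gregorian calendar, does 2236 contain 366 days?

Yes

2236 is a leap year.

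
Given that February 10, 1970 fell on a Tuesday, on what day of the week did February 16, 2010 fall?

From February 10, 1970 to February 10, 2010: 40 years, of which 10 contain a Feb 29 — 30×365 + 10×366 = 14610 days.
(2000 is a leap year (divisible by 400).)
Within February 2010: 16 − 10 = 6 days.
Total: 14616 days.
14616 is a multiple of 7, so February 16, 2010 falls on the same weekday: Tuesday.

Tuesday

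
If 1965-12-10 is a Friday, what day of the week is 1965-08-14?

Count forward from the earlier date (August 14, 1965) to the later (December 10, 1965):
August 1965: 31 − 14 = 17 days remain.
Then September (30), October (31), November (30): 30 + 31 + 30 = 91 days.
December 1–10, 1965: 10 days.
Total: 17 + 91 + 10 = 118 days.
118 mod 7 = 6, so 6 days before Friday is Saturday.

Saturday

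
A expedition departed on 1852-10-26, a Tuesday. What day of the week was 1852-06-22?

Count forward from the earlier date (June 22, 1852) to the later (October 26, 1852):
June 1852: 30 − 22 = 8 days remain.
Then July (31), August (31), September (30): 31 + 31 + 30 = 92 days.
October 1–26, 1852: 26 days.
Total: 8 + 92 + 26 = 126 days.
126 is a multiple of 7, so 1852-06-22 falls on the same weekday: Tuesday.

Tuesday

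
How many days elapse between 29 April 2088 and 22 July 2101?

From April 29, 2088 to April 29, 2101: 13 years, of which 2 contain a Feb 29 — 11×365 + 2×366 = 4747 days.
(2100 is not a leap year (divisible by 100 but not 400).)
April 2101: 30 − 29 = 1 day remains.
Then May (31), June (30): 31 + 30 = 61 days.
July 1–22, 2101: 22 days.
Residual: 84 days.
Total: 4831 days.

4831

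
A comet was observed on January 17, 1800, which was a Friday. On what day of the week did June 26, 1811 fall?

From January 17, 1800 to January 17, 1811: 11 years, of which 2 contain a Feb 29 — 9×365 + 2×366 = 4017 days.
(1800 is not a leap year (divisible by 100 but not 400).)
January 1811: 31 − 17 = 14 days remain.
Then February 1811 (28), March (31), April (30), May (31): 28 + 31 + 30 + 31 = 120 days.
June 1–26, 1811: 26 days.
Residual: 160 days.
Total: 4177 days.
4177 mod 7 = 5, so 5 days after Friday is Wednesday.

Wednesday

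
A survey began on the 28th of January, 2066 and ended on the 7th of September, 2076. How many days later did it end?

3875

Day-of-year of January 28, 2066: 28.
Day-of-year of September 7, 2076: 251.
2066 has 365 days, so 365 − 28 = 337 days remain in 2066.
Full years 2067–2075: 7 common + 2 leap = 7×365 + 2×366 = 3287 days.
Total: 337 + 3287 + 251 = 3875 days.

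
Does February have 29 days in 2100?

No

2100 is not a leap year (divisible by 100 but not 400).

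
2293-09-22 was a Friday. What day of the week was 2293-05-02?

Tuesday

Count forward from the earlier date (May 2, 2293) to the later (September 22, 2293):
May 2293: 31 − 2 = 29 days remain.
Then June (30), July (31), August (31): 30 + 31 + 31 = 92 days.
September 1–22, 2293: 22 days.
Total: 29 + 92 + 22 = 143 days.
143 mod 7 = 3, so 3 days before Friday is Tuesday.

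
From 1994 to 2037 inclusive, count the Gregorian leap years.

Years divisible by 4 in [1994, 2037]: 1996, 2000, 2004, 2008, 2012, 2016, 2020, 2024, 2028, 2032, 2036.
2000 is divisible by 400, so still leap.
No century exceptions apply. Count: 11.

11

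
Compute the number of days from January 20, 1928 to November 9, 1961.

12347

Day-of-year of January 20, 1928: 20.
Day-of-year of November 9, 1961: 313.
1928 has 366 days, so 366 − 20 = 346 days remain in 1928.
Full years 1929–1960: 24 common + 8 leap = 24×365 + 8×366 = 11688 days.
Total: 346 + 11688 + 313 = 12347 days.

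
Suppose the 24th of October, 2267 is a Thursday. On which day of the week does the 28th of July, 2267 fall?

Count forward from the earlier date (July 28, 2267) to the later (October 24, 2267):
July 2267: 31 − 28 = 3 days remain.
Then August (31), September (30): 31 + 30 = 61 days.
October 1–24, 2267: 24 days.
Total: 3 + 61 + 24 = 88 days.
88 mod 7 = 4, so 4 days before Thursday is Sunday.

Sunday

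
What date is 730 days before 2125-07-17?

2123-07-18

Count 730 days before July 17, 2125:
July 2123: 31 − 18 = 13 days remain.
Then 23 full months totalling 700 days.
July 1–17, 2125: 17 days.
Total: 13 + 700 + 17 = 730 days.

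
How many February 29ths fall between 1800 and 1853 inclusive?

Years divisible by 4: 1800, 1804, …, 1852 — 14 in all.
Of these, 1800 is divisible by 100 but not 400, so not leap.
Leap years: 14 − 1 = 13.

13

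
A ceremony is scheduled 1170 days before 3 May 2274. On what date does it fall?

18 February 2271

Count 1170 days before May 3, 2274:
February 18, 2271 → February 18, 2272: 365 days.
February 18, 2272 → February 18, 2273: 366 days (2272 is a leap year).
February 18, 2273 → February 18, 2274: 365 days.
February 2274: 28 − 18 = 10 days remain (2274 is not a leap year, so February has 28 days).
Then March (31), April (30): 31 + 30 = 61 days.
May 1–3, 2274: 3 days.
Residual: 74 days.
Total: 1170 days.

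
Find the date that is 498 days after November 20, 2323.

April 1, 2325

Count 498 days after November 20, 2323:
November 20, 2323 → November 20, 2324: 366 days (2324 is a leap year).
November 2324: 30 − 20 = 10 days remain.
Then December (31), January (31), February 2325 (28), March (31): 31 + 31 + 28 + 31 = 121 days.
April 1, 2325: 1 day.
Residual: 132 days.
Total: 498 days.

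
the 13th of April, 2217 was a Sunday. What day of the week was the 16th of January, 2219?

Saturday

Day-of-year of April 13, 2217: 103.
Day-of-year of January 16, 2219: 16.
2217 has 365 days, so 365 − 103 = 262 days remain in 2217.
Full years: 2218: 365. Sum = 365.
Total: 262 + 365 + 16 = 643 days.
643 mod 7 = 6, so 6 days after Sunday is Saturday.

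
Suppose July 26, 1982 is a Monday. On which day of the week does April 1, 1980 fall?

Count forward from the earlier date (April 1, 1980) to the later (July 26, 1982):
April 1, 1980 → April 1, 1981: 365 days.
April 1, 1981 → April 1, 1982: 365 days.
April 1982: 30 − 1 = 29 days remain.
Then May (31), June (30): 31 + 30 = 61 days.
July 1–26, 1982: 26 days.
Residual: 116 days.
Total: 846 days.
846 mod 7 = 6, so 6 days before Monday is Tuesday.

Tuesday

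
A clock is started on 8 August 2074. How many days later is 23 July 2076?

August 2074: 31 − 8 = 23 days remain.
Then 22 full months totalling 669 days.
July 1–23, 2076: 23 days.
Total: 23 + 669 + 23 = 715 days.

715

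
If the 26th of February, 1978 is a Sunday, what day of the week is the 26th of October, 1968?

Count forward from the earlier date (October 26, 1968) to the later (February 26, 1978):
Day-of-year of October 26, 1968: 300.
Day-of-year of February 26, 1978: 57.
1968 has 366 days, so 366 − 300 = 66 days remain in 1968.
Full years 1969–1977: 7 common + 2 leap = 7×365 + 2×366 = 3287 days.
Total: 66 + 3287 + 57 = 3410 days.
3410 mod 7 = 1, so 1 day before Sunday is Saturday.

Saturday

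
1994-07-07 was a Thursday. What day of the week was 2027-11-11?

Thursday

From July 7, 1994 to July 7, 2027: 33 years, of which 8 contain a Feb 29 — 25×365 + 8×366 = 12053 days.
(2000 is a leap year (divisible by 400).)
July 2027: 31 − 7 = 24 days remain.
Then August (31), September (30), October (31): 31 + 30 + 31 = 92 days.
November 1–11, 2027: 11 days.
Residual: 127 days.
Total: 12180 days.
12180 is a multiple of 7, so 2027-11-11 falls on the same weekday: Thursday.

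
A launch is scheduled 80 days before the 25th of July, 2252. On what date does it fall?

the 6th of May, 2252

Count 80 days before July 25, 2252:
May 2252: 31 − 6 = 25 days remain.
Then June (30): 30 days.
July 1–25, 2252: 25 days.
Total: 25 + 30 + 25 = 80 days.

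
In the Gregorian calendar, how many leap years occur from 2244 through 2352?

Years divisible by 4: 2244, 2248, …, 2352 — 28 in all.
Of these, 2300 is divisible by 100 but not 400, so not leap.
Leap years: 28 − 1 = 27.

27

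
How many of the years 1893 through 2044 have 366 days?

Years divisible by 4: 1896, 1900, …, 2044 — 38 in all.
Of these, 1900 is divisible by 100 but not 400, so not leap.
2000 is divisible by 400, so still leap.
Leap years: 38 − 1 = 37.

37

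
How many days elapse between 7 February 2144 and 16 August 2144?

February 2144: 29 − 7 = 22 days remain (2144 is a leap year, so February has 29 days).
Then March (31), April (30), May (31), June (30), July (31): 31 + 30 + 31 + 30 + 31 = 153 days.
August 1–16, 2144: 16 days.
Total: 22 + 153 + 16 = 191 days.

191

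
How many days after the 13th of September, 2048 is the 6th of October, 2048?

September 2048: 30 − 13 = 17 days remain.
October 1–6, 2048: 6 days.
Total: 17 + 6 = 23 days.

23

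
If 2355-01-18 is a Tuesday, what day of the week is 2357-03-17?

Sunday

January 2355: 31 − 18 = 13 days remain.
Then 25 full months totalling 759 days.
March 1–17, 2357: 17 days.
Total: 13 + 759 + 17 = 789 days.
789 mod 7 = 5, so 5 days after Tuesday is Sunday.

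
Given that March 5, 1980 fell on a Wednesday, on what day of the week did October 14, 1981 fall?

Wednesday

March 1980: 31 − 5 = 26 days remain.
Then 18 full months totalling 548 days.
October 1–14, 1981: 14 days.
Total: 26 + 548 + 14 = 588 days.
588 is a multiple of 7, so October 14, 1981 falls on the same weekday: Wednesday.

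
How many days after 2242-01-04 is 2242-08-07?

January 2242: 31 − 4 = 27 days remain.
Then February 2242 (28), March (31), April (30), May (31), June (30), July (31): 28 + 31 + 30 + 31 + 30 + 31 = 181 days.
August 1–7, 2242: 7 days.
Total: 27 + 181 + 7 = 215 days.

215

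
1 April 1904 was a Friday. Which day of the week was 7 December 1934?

Friday

Day-of-year of April 1, 1904: 92.
Day-of-year of December 7, 1934: 341.
1904 has 366 days, so 366 − 92 = 274 days remain in 1904.
Full years 1905–1933: 22 common + 7 leap = 22×365 + 7×366 = 10592 days.
Total: 274 + 10592 + 341 = 11207 days.
11207 is a multiple of 7, so 7 December 1934 falls on the same weekday: Friday.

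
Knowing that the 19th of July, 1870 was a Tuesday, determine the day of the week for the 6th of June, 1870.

Count forward from the earlier date (June 6, 1870) to the later (July 19, 1870):
June 1870: 30 − 6 = 24 days remain.
July 1–19, 1870: 19 days.
Total: 24 + 19 = 43 days.
43 mod 7 = 1, so 1 day before Tuesday is Monday.

Monday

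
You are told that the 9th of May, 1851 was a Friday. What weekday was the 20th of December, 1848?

Count forward from the earlier date (December 20, 1848) to the later (May 9, 1851):
December 20, 1848 → December 20, 1849: 365 days.
December 20, 1849 → December 20, 1850: 365 days.
December 1850: 31 − 20 = 11 days remain.
Then January (31), February 1851 (28), March (31), April (30): 31 + 28 + 31 + 30 = 120 days.
May 1–9, 1851: 9 days.
Residual: 140 days.
Total: 870 days.
870 mod 7 = 2, so 2 days before Friday is Wednesday.

Wednesday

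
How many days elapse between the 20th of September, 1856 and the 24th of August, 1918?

Day-of-year of September 20, 1856: 264.
Day-of-year of August 24, 1918: 236.
1856 has 366 days, so 366 − 264 = 102 days remain in 1856.
Full years 1857–1917: 47 common + 14 leap = 47×365 + 14×366 = 22279 days.
Total: 102 + 22279 + 236 = 22617 days.

22617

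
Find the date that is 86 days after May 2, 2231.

July 27, 2231

Count 86 days after May 2, 2231:
May 2231: 31 − 2 = 29 days remain.
Then June (30): 30 days.
July 1–27, 2231: 27 days.
Total: 29 + 30 + 27 = 86 days.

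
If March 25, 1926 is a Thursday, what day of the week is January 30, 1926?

Saturday

Count forward from the earlier date (January 30, 1926) to the later (March 25, 1926):
January 1926: 31 − 30 = 1 day remains.
Then February 1926 (28): 28 days.
March 1–25, 1926: 25 days.
Total: 1 + 28 + 25 = 54 days.
54 mod 7 = 5, so 5 days before Thursday is Saturday.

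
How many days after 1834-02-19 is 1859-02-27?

9139

From February 19, 1834 to February 19, 1859: 25 years, of which 6 contain a Feb 29 — 19×365 + 6×366 = 9131 days.
Within February 1859: 27 − 19 = 8 days.
Total: 9139 days.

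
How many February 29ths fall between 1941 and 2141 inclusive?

Years divisible by 4: 1944, 1948, …, 2140 — 50 in all.
Of these, 2100 is divisible by 100 but not 400, so not leap.
2000 is divisible by 400, so still leap.
Leap years: 50 − 1 = 49.

49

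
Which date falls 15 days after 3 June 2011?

18 June 2011

Count 15 days after June 3, 2011:
Within June 2011: 18 − 3 = 15 days.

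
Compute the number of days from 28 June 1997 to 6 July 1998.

373

June 1997: 30 − 28 = 2 days remain.
Then 12 full months totalling 365 days.
July 1–6, 1998: 6 days.
Total: 2 + 365 + 6 = 373 days.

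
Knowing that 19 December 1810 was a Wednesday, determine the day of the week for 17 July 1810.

Count forward from the earlier date (July 17, 1810) to the later (December 19, 1810):
July 1810: 31 − 17 = 14 days remain.
Then August (31), September (30), October (31), November (30): 31 + 30 + 31 + 30 = 122 days.
December 1–19, 1810: 19 days.
Total: 14 + 122 + 19 = 155 days.
155 mod 7 = 1, so 1 day before Wednesday is Tuesday.

Tuesday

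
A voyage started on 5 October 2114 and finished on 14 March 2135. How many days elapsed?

Day-of-year of October 5, 2114: 278.
Day-of-year of March 14, 2135: 73.
2114 has 365 days, so 365 − 278 = 87 days remain in 2114.
Full years 2115–2134: 15 common + 5 leap = 15×365 + 5×366 = 7305 days.
Total: 87 + 7305 + 73 = 7465 days.

7465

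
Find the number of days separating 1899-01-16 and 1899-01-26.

10

Within January 1899: 26 − 16 = 10 days.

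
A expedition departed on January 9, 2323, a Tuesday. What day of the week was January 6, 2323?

Count forward from the earlier date (January 6, 2323) to the later (January 9, 2323):
Within January 2323: 9 − 6 = 3 days.
3 mod 7 = 3, so 3 days before Tuesday is Saturday.

Saturday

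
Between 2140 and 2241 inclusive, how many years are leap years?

25

Years divisible by 4: 2140, 2144, …, 2240 — 26 in all.
Of these, 2200 is divisible by 100 but not 400, so not leap.
Leap years: 26 − 1 = 25.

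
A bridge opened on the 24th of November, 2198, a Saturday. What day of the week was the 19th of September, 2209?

Tuesday

From November 24, 2198 to November 24, 2208: 10 years, of which 2 contain a Feb 29 — 8×365 + 2×366 = 3652 days.
(2200 is not a leap year (divisible by 100 but not 400).)
November 2208: 30 − 24 = 6 days remain.
Then 9 full months totalling 274 days.
September 1–19, 2209: 19 days.
Residual: 299 days.
Total: 3951 days.
3951 mod 7 = 3, so 3 days after Saturday is Tuesday.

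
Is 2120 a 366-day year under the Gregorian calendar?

Yes

2120 is a leap year.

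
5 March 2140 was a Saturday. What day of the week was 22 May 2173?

Saturday

From March 5, 2140 to March 5, 2173: 33 years, of which 8 contain a Feb 29 — 25×365 + 8×366 = 12053 days.
March 2173: 31 − 5 = 26 days remain.
Then April (30): 30 days.
May 1–22, 2173: 22 days.
Residual: 78 days.
Total: 12131 days.
12131 is a multiple of 7, so 22 May 2173 falls on the same weekday: Saturday.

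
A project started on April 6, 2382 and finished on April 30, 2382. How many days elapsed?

Within April 2382: 30 − 6 = 24 days.

24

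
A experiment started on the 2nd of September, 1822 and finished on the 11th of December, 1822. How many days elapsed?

September 1822: 30 − 2 = 28 days remain.
Then October (31), November (30): 31 + 30 = 61 days.
December 1–11, 1822: 11 days.
Total: 28 + 61 + 11 = 100 days.

100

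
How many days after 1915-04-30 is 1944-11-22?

From April 30, 1915 to April 30, 1944: 29 years, of which 8 contain a Feb 29 — 21×365 + 8×366 = 10593 days.
April 1944: 30 − 30 = 0 days remain.
Then May (31), June (30), July (31), August (31), September (30), October (31): 31 + 30 + 31 + 31 + 30 + 31 = 184 days.
November 1–22, 1944: 22 days.
Residual: 206 days.
Total: 10799 days.

10799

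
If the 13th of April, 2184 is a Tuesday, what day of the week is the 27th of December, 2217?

Day-of-year of April 13, 2184: 104.
Day-of-year of December 27, 2217: 361.
2184 has 366 days, so 366 − 104 = 262 days remain in 2184.
Full years 2185–2216: 25 common + 7 leap = 25×365 + 7×366 = 11687 days.
Total: 262 + 11687 + 361 = 12310 days.
12310 mod 7 = 4, so 4 days after Tuesday is Saturday.

Saturday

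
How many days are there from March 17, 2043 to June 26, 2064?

Day-of-year of March 17, 2043: 76.
Day-of-year of June 26, 2064: 178.
2043 has 365 days, so 365 − 76 = 289 days remain in 2043.
Full years 2044–2063: 15 common + 5 leap = 15×365 + 5×366 = 7305 days.
Total: 289 + 7305 + 178 = 7772 days.

7772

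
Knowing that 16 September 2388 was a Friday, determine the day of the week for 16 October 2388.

Sunday

September 2388: 30 − 16 = 14 days remain.
October 1–16, 2388: 16 days.
Total: 14 + 16 = 30 days.
30 mod 7 = 2, so 2 days after Friday is Sunday.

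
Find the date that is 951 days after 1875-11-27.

1878-07-05

Count 951 days after November 27, 1875:
November 27, 1875 → November 27, 1876: 366 days (1876 is a leap year).
November 27, 1876 → November 27, 1877: 365 days.
November 1877: 30 − 27 = 3 days remain.
Then December (31), January (31), February 1878 (28), March (31), April (30), May (31), June (30): 31 + 31 + 28 + 31 + 30 + 31 + 30 = 212 days.
July 1–5, 1878: 5 days.
Residual: 220 days.
Total: 951 days.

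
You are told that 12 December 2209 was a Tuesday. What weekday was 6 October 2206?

Monday

Count forward from the earlier date (October 6, 2206) to the later (December 12, 2209):
October 6, 2206 → October 6, 2207: 365 days.
October 6, 2207 → October 6, 2208: 366 days (2208 is a leap year).
October 6, 2208 → October 6, 2209: 365 days.
October 2209: 31 − 6 = 25 days remain.
Then November (30): 30 days.
December 1–12, 2209: 12 days.
Residual: 67 days.
Total: 1163 days.
1163 mod 7 = 1, so 1 day before Tuesday is Monday.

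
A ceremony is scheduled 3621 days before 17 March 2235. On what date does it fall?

17 April 2225

Count 3621 days before March 17, 2235:
From April 17, 2225 to April 17, 2234: 9 years, of which 2 contain a Feb 29 — 7×365 + 2×366 = 3287 days.
April 2234: 30 − 17 = 13 days remain.
Then 10 full months totalling 304 days.
March 1–17, 2235: 17 days.
Residual: 334 days.
Total: 3621 days.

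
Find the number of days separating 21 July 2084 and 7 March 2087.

July 21, 2084 → July 21, 2085: 365 days.
July 21, 2085 → July 21, 2086: 365 days.
July 2086: 31 − 21 = 10 days remain.
Then August (31), September (30), October (31), November (30), December (31), January (31), February 2087 (28): 31 + 30 + 31 + 30 + 31 + 31 + 28 = 212 days.
March 1–7, 2087: 7 days.
Residual: 229 days.
Total: 959 days.

959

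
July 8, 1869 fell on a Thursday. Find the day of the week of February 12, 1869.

Count forward from the earlier date (February 12, 1869) to the later (July 8, 1869):
February 1869: 28 − 12 = 16 days remain (1869 is not a leap year, so February has 28 days).
Then March (31), April (30), May (31), June (30): 31 + 30 + 31 + 30 = 122 days.
July 1–8, 1869: 8 days.
Total: 16 + 122 + 8 = 146 days.
146 mod 7 = 6, so 6 days before Thursday is Friday.

Friday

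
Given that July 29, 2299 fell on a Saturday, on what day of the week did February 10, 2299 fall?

Count forward from the earlier date (February 10, 2299) to the later (July 29, 2299):
February 2299: 28 − 10 = 18 days remain (2299 is not a leap year, so February has 28 days).
Then March (31), April (30), May (31), June (30): 31 + 30 + 31 + 30 = 122 days.
July 1–29, 2299: 29 days.
Total: 18 + 122 + 29 = 169 days.
169 mod 7 = 1, so 1 day before Saturday is Friday.

Friday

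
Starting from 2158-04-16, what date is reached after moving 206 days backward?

2157-09-22

Count 206 days before April 16, 2158:
Day-of-year of September 22, 2157: 265.
Day-of-year of April 16, 2158: 106.
2157 has 365 days, so 365 − 265 = 100 days remain in 2157.
Total: 100 + 106 = 206 days.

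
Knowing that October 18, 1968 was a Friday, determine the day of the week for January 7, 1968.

Count forward from the earlier date (January 7, 1968) to the later (October 18, 1968):
January 1968: 31 − 7 = 24 days remain.
Then February 1968 (29), March (31), April (30), May (31), June (30), July (31), August (31), September (30): 29 + 31 + 30 + 31 + 30 + 31 + 31 + 30 = 243 days.
October 1–18, 1968: 18 days.
Total: 24 + 243 + 18 = 285 days.
285 mod 7 = 5, so 5 days before Friday is Sunday.

Sunday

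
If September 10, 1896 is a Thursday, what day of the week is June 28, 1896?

Count forward from the earlier date (June 28, 1896) to the later (September 10, 1896):
June 1896: 30 − 28 = 2 days remain.
Then July (31), August (31): 31 + 31 = 62 days.
September 1–10, 1896: 10 days.
Total: 2 + 62 + 10 = 74 days.
74 mod 7 = 4, so 4 days before Thursday is Sunday.

Sunday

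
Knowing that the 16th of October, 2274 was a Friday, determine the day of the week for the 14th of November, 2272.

Thursday

Count forward from the earlier date (November 14, 2272) to the later (October 16, 2274):
November 2272: 30 − 14 = 16 days remain.
Then 22 full months totalling 669 days.
October 1–16, 2274: 16 days.
Total: 16 + 669 + 16 = 701 days.
701 mod 7 = 1, so 1 day before Friday is Thursday.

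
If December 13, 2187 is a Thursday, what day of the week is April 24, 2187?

Count forward from the earlier date (April 24, 2187) to the later (December 13, 2187):
April 2187: 30 − 24 = 6 days remain.
Then May (31), June (30), July (31), August (31), September (30), October (31), November (30): 31 + 30 + 31 + 31 + 30 + 31 + 30 = 214 days.
December 1–13, 2187: 13 days.
Total: 6 + 214 + 13 = 233 days.
233 mod 7 = 2, so 2 days before Thursday is Tuesday.

Tuesday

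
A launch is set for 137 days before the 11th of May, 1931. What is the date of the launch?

the 25th of December, 1930

Count 137 days before May 11, 1931:
Day-of-year of December 25, 1930: 359.
Day-of-year of May 11, 1931: 131.
1930 has 365 days, so 365 − 359 = 6 days remain in 1930.
Total: 6 + 131 = 137 days.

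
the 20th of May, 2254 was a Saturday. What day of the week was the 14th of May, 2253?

Saturday

Count forward from the earlier date (May 14, 2253) to the later (May 20, 2254):
May 2253: 31 − 14 = 17 days remain.
Then 11 full months totalling 334 days.
May 1–20, 2254: 20 days.
Total: 17 + 334 + 20 = 371 days.
371 is a multiple of 7, so the 14th of May, 2253 falls on the same weekday: Saturday.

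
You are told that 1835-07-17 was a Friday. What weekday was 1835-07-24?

Friday

Within July 1835: 24 − 17 = 7 days.
7 is a multiple of 7, so 1835-07-24 falls on the same weekday: Friday.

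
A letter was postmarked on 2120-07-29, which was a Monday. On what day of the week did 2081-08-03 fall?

Sunday

Count forward from the earlier date (August 3, 2081) to the later (July 29, 2120):
From August 3, 2081 to August 3, 2119: 38 years, of which 8 contain a Feb 29 — 30×365 + 8×366 = 13878 days.
(2100 is not a leap year (divisible by 100 but not 400).)
August 2119: 31 − 3 = 28 days remain.
Then 10 full months totalling 304 days.
July 1–29, 2120: 29 days.
Residual: 361 days.
Total: 14239 days.
14239 mod 7 = 1, so 1 day before Monday is Sunday.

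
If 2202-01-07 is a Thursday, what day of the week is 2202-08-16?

January 2202: 31 − 7 = 24 days remain.
Then February 2202 (28), March (31), April (30), May (31), June (30), July (31): 28 + 31 + 30 + 31 + 30 + 31 = 181 days.
August 1–16, 2202: 16 days.
Total: 24 + 181 + 16 = 221 days.
221 mod 7 = 4, so 4 days after Thursday is Monday.

Monday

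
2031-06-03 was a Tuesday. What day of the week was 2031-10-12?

Sunday

June 2031: 30 − 3 = 27 days remain.
Then July (31), August (31), September (30): 31 + 31 + 30 = 92 days.
October 1–12, 2031: 12 days.
Total: 27 + 92 + 12 = 131 days.
131 mod 7 = 5, so 5 days after Tuesday is Sunday.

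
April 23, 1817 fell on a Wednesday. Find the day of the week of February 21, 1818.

Saturday

April 1817: 30 − 23 = 7 days remain.
Then 9 full months totalling 276 days.
February 1–21, 1818: 21 days (1818 is not a leap year).
Residual: 304 days.
Total: 304 days.
304 mod 7 = 3, so 3 days after Wednesday is Saturday.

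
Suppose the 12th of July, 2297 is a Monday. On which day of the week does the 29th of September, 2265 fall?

Friday

Count forward from the earlier date (September 29, 2265) to the later (July 12, 2297):
Day-of-year of September 29, 2265: 272.
Day-of-year of July 12, 2297: 193.
2265 has 365 days, so 365 − 272 = 93 days remain in 2265.
Full years 2266–2296: 23 common + 8 leap = 23×365 + 8×366 = 11323 days.
Total: 93 + 11323 + 193 = 11609 days.
11609 mod 7 = 3, so 3 days before Monday is Friday.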